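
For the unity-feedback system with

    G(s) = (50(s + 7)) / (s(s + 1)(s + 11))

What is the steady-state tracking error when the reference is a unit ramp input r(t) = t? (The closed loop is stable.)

e_ss = 0.03143

G(s) has one pole at the origin.
This is a Type 1 system. Kv = lim_{s→0} s·G(s) = 350/11.
e_ss = 1/Kv = 1/(350/11) = 11/350 ≈ 0.03143.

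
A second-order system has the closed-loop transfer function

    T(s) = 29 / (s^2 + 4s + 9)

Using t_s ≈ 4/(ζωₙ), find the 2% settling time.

Comparing s^2 + 4s + 9 to s^2 + 2ζωₙs + ωₙ²: ωₙ = 3 rad/s and ζ = 4/(2·3) ≈ 0.6667.
ζωₙ = 4/2 = 2, so t_s ≈ 4/(ζωₙ) = 4/2 = 2 s.

t_s ≈ 2 s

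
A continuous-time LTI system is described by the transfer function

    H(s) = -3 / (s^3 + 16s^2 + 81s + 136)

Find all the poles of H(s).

s = -4 ± j, -8

The poles are the roots of the denominator s^3 + 16s^2 + 81s + 136 = 0.
Trying s = -8: the polynomial evaluates to 0, so (s + 8) is a factor.
Dividing out leaves s^2 + 8s + 17 = 0.
The quadratic formula then gives s = -4 ± 1j.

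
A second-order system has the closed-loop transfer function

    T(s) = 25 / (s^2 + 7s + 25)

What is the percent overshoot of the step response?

%OS ≈ 4.60%

Comparing s^2 + 7s + 25 to s^2 + 2ζωₙs + ωₙ²: ωₙ = 5 rad/s and ζ = 7/(2·5) = 0.7.
%OS = 100·exp(−πζ/√(1−ζ²)) = 100·exp(−π·0.7/√(1−0.7²)) ≈ 4.60%.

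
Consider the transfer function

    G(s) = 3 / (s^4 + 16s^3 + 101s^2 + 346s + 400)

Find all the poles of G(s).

The poles are the roots of the denominator s^4 + 16s^3 + 101s^2 + 346s + 400 = 0.
Trying s = -8: the polynomial evaluates to 0, so (s + 8) is a factor.
Dividing out leaves s^3 + 8s^2 + 37s + 50 = 0.
This factors further as (s^2 + 6s + 25)(s + 2) = 0.

s = -3 ± 4j, -8, -2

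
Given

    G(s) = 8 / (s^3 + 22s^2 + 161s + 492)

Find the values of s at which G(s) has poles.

s = -5 + 4j, -5 - 4j, -12

The poles are the roots of the denominator s^3 + 22s^2 + 161s + 492 = 0.
Trying s = -12: the polynomial evaluates to 0, so (s + 12) is a factor.
Dividing out leaves s^2 + 10s + 41 = 0.
The quadratic formula then gives s = -5 ± 4j.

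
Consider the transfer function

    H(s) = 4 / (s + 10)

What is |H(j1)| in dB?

Substitute s = j1: numerator = 4, denominator = 10 + j1.
|H(j1)| = |4| / |10 + j1| = 4 / 10.050 ≈ 0.3980.
In decibels: 20·log₁₀(0.3980) ≈ -8.00 dB.

|H(j1)|_dB ≈ -8.00 dB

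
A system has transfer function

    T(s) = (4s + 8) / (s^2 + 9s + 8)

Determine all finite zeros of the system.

Set the numerator to zero: 4s + 8 = 0, i.e. 4·(s + 2) = 0.
So s = -2.

s = -2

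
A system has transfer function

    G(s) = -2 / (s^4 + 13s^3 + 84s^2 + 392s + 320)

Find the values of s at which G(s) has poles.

s = -2 + 6j, -2 - 6j, -8, -1

The poles are the roots of the denominator s^4 + 13s^3 + 84s^2 + 392s + 320 = 0.
Trying s = -8: the polynomial evaluates to 0, so (s + 8) is a factor.
Dividing out leaves s^3 + 5s^2 + 44s + 40 = 0.
This factors further as (s^2 + 4s + 40)(s + 1) = 0.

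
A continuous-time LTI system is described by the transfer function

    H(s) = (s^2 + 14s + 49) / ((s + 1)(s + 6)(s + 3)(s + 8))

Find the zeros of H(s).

s = -7, -7

Set the numerator to zero: s^2 + 14s + 49 = 0.
Factoring: (s + 7)^2 = 0.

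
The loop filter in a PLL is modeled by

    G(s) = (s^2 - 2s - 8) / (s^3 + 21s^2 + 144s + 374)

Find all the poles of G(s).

The poles are the roots of the denominator s^3 + 21s^2 + 144s + 374 = 0.
Trying s = -11: the polynomial evaluates to 0, so (s + 11) is a factor.
Dividing out leaves s^2 + 10s + 34 = 0.
The quadratic formula then gives s = -5 ± 3j.

s = -5 + 3j, -5 - 3j, -11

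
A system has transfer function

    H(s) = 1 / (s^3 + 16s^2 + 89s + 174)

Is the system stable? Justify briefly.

stable

The denominator s^3 + 16s^2 + 89s + 174 factors as (s^2 + 10s + 29)(s + 6), giving poles at s = -5 + 2j, -5 - 2j, -6.
Since all poles lie strictly in the left half-plane, the system is stable.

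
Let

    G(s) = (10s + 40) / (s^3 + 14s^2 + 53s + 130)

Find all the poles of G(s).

The poles are the roots of the denominator s^3 + 14s^2 + 53s + 130 = 0.
Trying s = -10: the polynomial evaluates to 0, so (s + 10) is a factor.
Dividing out leaves s^2 + 4s + 13 = 0.
The quadratic formula then gives s = -2 ± 3j.

s = -2 + 3j, -2 - 3j, -10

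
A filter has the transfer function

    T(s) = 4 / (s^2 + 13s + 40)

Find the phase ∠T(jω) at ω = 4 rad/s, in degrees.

∠T(j4) ≈ -65.22°

At s = j4: numerator = 4, denominator = 24 + j52.
∠T = ∠num − ∠den = 0° − (65.225°) = -65.22°.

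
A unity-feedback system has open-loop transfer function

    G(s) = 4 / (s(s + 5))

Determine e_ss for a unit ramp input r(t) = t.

e_ss = 1.250

G(s) has one pole at the origin.
This is a Type 1 system. Kv = lim_{s→0} s·G(s) = 4/5.
e_ss = 1/Kv = 1/(4/5) = 5/4 ≈ 1.250.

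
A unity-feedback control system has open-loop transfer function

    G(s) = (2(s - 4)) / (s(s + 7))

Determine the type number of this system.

Type 1

The denominator has 1 factor of s at the origin (free integrator), so this is a Type 1 system.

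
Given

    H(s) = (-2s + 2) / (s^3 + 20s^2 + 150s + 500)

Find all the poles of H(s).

s = -5 + 5j, -5 - 5j, -10

The poles are the roots of the denominator s^3 + 20s^2 + 150s + 500 = 0.
Trying s = -10: the polynomial evaluates to 0, so (s + 10) is a factor.
Dividing out leaves s^2 + 10s + 50 = 0.
The quadratic formula then gives s = -5 ± 5j.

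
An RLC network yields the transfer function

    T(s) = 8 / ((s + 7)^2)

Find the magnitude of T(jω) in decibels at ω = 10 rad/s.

|T(j10)|_dB ≈ -25.4 dB

Substitute s = j10: numerator = 8, denominator = -51 + j140.
|T(j10)| = |8| / |-51 + j140| = 8 / 149 ≈ 0.05369.
In decibels: 20·log₁₀(0.05369) ≈ -25.4 dB.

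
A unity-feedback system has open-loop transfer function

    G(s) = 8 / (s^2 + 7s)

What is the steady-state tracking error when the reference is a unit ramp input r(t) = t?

G(s) has one pole at the origin.
This is a Type 1 system. Kv = lim_{s→0} s·G(s) = 8/7.
e_ss = 1/Kv = 1/(8/7) = 7/8 ≈ 0.8750.

e_ss = 0.8750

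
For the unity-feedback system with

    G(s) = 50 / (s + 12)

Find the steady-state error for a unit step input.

G(s) has no poles at the origin.
This is a Type 0 system. Kp = lim_{s→0} G(s) = 50/12 = 25/6.
e_ss = 1/(1 + Kp) = 1/(1 + 25/6) = 6/31 ≈ 0.1935.

e_ss = 0.1935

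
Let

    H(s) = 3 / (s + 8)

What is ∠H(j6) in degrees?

At s = j6: numerator = 3, denominator = 8 + j6.
∠H = ∠num − ∠den = 0° − (36.870°) = -36.87°.

∠H(j6) ≈ -36.87°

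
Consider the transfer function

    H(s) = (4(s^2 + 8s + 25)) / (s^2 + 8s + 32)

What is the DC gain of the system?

H(0) = 25/8 ≈ 3.125

At s = 0 each factor (s + a) contributes a and each (s^2 + bs + c) contributes c.
H(0) = 4·(25) / ((32)) = 100/32 = 25/8.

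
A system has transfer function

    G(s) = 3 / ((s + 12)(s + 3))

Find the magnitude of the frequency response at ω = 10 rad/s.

Substitute s = j10: numerator = 3, denominator = -64 + j150.
|G(j10)| = |3| / |-64 + j150| = 3 / 163.08 ≈ 0.01840.

|G(j10)| ≈ 0.01840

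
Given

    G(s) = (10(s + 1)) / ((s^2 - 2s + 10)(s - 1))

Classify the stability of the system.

The poles can be read from the denominator factors: s = 1 + 3j, 1 - 3j, 1.
Since the pole(s) at s = 1 ± 3j, 1 lie in the right half-plane, the system is unstable.

unstable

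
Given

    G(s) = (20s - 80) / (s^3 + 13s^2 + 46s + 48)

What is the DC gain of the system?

Set s = 0: G(0) = (-80) / (48) = -5/3.

G(0) = -5/3 ≈ -1.667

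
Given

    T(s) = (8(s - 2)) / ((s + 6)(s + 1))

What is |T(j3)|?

Substitute s = j3: numerator = -16 + j24, denominator = -3 + j21.
|T(j3)| = |-16 + j24| / |-3 + j21| = 28.844 / 21.213 ≈ 1.360.

|T(j3)| ≈ 1.360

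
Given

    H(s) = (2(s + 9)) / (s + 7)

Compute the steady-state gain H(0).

At s = 0 each factor (s + a) contributes a and each (s^2 + bs + c) contributes c.
H(0) = 2·(9) / ((7)) = 18/7 = 18/7.

H(0) = 18/7 ≈ 2.571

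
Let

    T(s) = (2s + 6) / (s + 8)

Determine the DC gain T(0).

T(0) = 3/4 ≈ 0.7500

Set s = 0: T(0) = (6) / (8) = 3/4.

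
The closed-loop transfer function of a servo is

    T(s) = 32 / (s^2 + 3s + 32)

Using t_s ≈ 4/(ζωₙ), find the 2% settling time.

t_s ≈ 2.667 s

Comparing s^2 + 3s + 32 to s^2 + 2ζωₙs + ωₙ²: ωₙ = √32 ≈ 5.657 rad/s and ζ = 3/(2·√32) ≈ 0.2652.
ζωₙ = 3/2 = 1.5, so t_s ≈ 4/(ζωₙ) = 4/1.5 ≈ 2.667 s.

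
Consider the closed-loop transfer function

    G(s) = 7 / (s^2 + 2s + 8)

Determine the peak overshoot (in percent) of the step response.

%OS ≈ 30.5%

Comparing s^2 + 2s + 8 to s^2 + 2ζωₙs + ωₙ²: ωₙ = √8 ≈ 2.828 rad/s and ζ = 2/(2·√8) ≈ 0.3536.
%OS = 100·exp(−πζ/√(1−ζ²)) = 100·exp(−π·0.3536/√(1−0.3536²)) ≈ 30.5%.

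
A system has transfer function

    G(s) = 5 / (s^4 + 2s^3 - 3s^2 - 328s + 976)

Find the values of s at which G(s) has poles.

The poles are the roots of the denominator s^4 + 2s^3 - 3s^2 - 328s + 976 = 0.
Trying s = 4: the polynomial evaluates to 0, so (s - 4) is a factor.
Dividing out leaves s^3 + 6s^2 + 21s - 244 = 0.
This factors further as (s - 4)(s^2 + 10s + 61) = 0.

s = 4, 4, -5 + 6j, -5 - 6j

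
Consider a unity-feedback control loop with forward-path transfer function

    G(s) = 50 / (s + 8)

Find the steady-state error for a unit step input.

G(s) has no poles at the origin.
This is a Type 0 system. Kp = lim_{s→0} G(s) = 50/8 = 25/4.
e_ss = 1/(1 + Kp) = 1/(1 + 25/4) = 4/29 ≈ 0.1379.

e_ss = 0.1379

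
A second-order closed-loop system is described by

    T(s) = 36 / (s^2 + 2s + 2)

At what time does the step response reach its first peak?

Comparing s^2 + 2s + 2 to s^2 + 2ζωₙs + ωₙ²: ωₙ = √2 ≈ 1.414 rad/s and ζ = 2/(2·√2) ≈ 0.7071.
ζωₙ = 2/2 = 1, so ω_d = ωₙ√(1−ζ²) = √(ωₙ² − (ζωₙ)²) = √(2 − 1²) = √1 = 1 rad/s.
t_p = π/ω_d = π/1 ≈ 3.142 s.

t_p ≈ 3.142 s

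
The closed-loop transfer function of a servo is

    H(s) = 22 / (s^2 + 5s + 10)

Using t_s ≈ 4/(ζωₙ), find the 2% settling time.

Comparing s^2 + 5s + 10 to s^2 + 2ζωₙs + ωₙ²: ωₙ = √10 ≈ 3.162 rad/s and ζ = 5/(2·√10) ≈ 0.7906.
ζωₙ = 5/2 = 2.5, so t_s ≈ 4/(ζωₙ) = 4/2.5 = 1.600 s.

t_s ≈ 1.600 s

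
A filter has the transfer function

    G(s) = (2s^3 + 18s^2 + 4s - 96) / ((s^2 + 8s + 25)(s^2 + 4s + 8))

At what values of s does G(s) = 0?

s = -8, 2, -3

Set the numerator to zero: 2s^3 + 18s^2 + 4s - 96 = 0, i.e. 2·(s^3 + 9s^2 + 2s - 48) = 0.
Factoring: (s + 8)(s - 2)(s + 3) = 0.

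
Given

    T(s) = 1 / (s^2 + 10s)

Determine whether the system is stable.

The denominator s^2 + 10s factors as s(s + 10), giving poles at s = 0, -10.
Since the simple pole(s) at s = 0 lie on the jω-axis with none in the right half-plane, the system is marginally stable.

marginally stable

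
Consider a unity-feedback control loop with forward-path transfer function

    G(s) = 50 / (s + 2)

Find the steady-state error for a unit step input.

G(s) has no poles at the origin.
This is a Type 0 system. Kp = lim_{s→0} G(s) = 50/2 = 25.
e_ss = 1/(1 + Kp) = 1/(1 + 25) = 1/26 ≈ 0.03846.

e_ss = 0.03846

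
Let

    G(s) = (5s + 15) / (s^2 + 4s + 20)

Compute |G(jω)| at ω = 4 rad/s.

|G(j4)| ≈ 1.516

Substitute s = j4: numerator = 15 + j20, denominator = 4 + j16.
|G(j4)| = |15 + j20| / |4 + j16| = 25 / 16.492 ≈ 1.516.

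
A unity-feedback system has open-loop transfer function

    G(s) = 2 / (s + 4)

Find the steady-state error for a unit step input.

G(s) has no poles at the origin.
This is a Type 0 system. Kp = lim_{s→0} G(s) = 2/4 = 1/2.
e_ss = 1/(1 + Kp) = 1/(1 + 1/2) = 2/3 ≈ 0.6667.

e_ss = 0.6667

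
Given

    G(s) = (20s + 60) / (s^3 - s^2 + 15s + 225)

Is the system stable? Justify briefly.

The denominator s^3 - s^2 + 15s + 225 factors as (s + 5)(s^2 - 6s + 45), giving poles at s = -5, 3 ± 6j.
Since the pole(s) at s = 3 ± 6j lie in the right half-plane, the system is unstable.

unstable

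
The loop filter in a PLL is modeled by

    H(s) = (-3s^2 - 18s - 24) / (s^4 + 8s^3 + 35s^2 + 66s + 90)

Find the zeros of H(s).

Set the numerator to zero: -3s^2 - 18s - 24 = 0, i.e. -3·(s^2 + 6s + 8) = 0.
Factoring: (s + 4)(s + 2) = 0.

s = -4, -2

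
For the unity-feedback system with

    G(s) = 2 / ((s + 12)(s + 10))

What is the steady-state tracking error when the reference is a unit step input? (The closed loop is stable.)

G(s) has no poles at the origin.
This is a Type 0 system. Kp = lim_{s→0} G(s) = 2/120 = 1/60.
e_ss = 1/(1 + Kp) = 1/(1 + 1/60) = 60/61 ≈ 0.9836.

e_ss = 0.9836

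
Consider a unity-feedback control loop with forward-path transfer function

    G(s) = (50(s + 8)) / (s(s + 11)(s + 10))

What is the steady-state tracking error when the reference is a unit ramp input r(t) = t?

e_ss = 0.2750

G(s) has one pole at the origin.
This is a Type 1 system. Kv = lim_{s→0} s·G(s) = 400/110 = 40/11.
e_ss = 1/Kv = 1/(40/11) = 11/40 ≈ 0.2750.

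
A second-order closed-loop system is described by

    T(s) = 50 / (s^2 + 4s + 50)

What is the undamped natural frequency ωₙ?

ωₙ ≈ 7.071 rad/s

Compare the denominator to the standard form s^2 + 2ζωₙs + ωₙ².
ωₙ² = 50, so ωₙ = √50 ≈ 7.071 rad/s.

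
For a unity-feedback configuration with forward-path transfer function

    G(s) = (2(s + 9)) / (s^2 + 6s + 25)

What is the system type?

Type 0

The denominator has no factor of s at the origin — no free integrator — so this is a Type 0 system.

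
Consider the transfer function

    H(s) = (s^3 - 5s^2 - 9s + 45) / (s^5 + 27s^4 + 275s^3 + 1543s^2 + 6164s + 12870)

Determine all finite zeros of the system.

Set the numerator to zero: s^3 - 5s^2 - 9s + 45 = 0.
Factoring: (s - 3)(s + 3)(s - 5) = 0.

s = 3, -3, 5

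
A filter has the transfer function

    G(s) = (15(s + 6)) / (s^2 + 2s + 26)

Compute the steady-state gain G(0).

At s = 0 each factor (s + a) contributes a and each (s^2 + bs + c) contributes c.
G(0) = 15·(6) / ((26)) = 90/26 = 45/13.

G(0) = 45/13 ≈ 3.462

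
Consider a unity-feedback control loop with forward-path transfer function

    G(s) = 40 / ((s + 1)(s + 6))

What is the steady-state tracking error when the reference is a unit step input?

e_ss = 0.1304

G(s) has no poles at the origin.
This is a Type 0 system. Kp = lim_{s→0} G(s) = 40/6 = 20/3.
e_ss = 1/(1 + Kp) = 1/(1 + 20/3) = 3/23 ≈ 0.1304.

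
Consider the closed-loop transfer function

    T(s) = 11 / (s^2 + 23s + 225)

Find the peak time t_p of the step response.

Comparing s^2 + 23s + 225 to s^2 + 2ζωₙs + ωₙ²: ωₙ = 15 rad/s and ζ = 23/(2·15) ≈ 0.7667.
ζωₙ = 23/2 = 11.5, so ω_d = ωₙ√(1−ζ²) = √(ωₙ² − (ζωₙ)²) = √(225 − 11.5²) = √92.75 ≈ 9.631 rad/s.
t_p = π/ω_d = π/9.631 ≈ 0.3262 s.

t_p ≈ 0.3262 s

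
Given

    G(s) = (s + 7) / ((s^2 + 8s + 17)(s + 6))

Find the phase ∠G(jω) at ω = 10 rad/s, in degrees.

∠G(j10) ≈ -140.1°

At s = j10: numerator = 7 + j10, denominator = -1298 - j350.
∠G = ∠num − ∠den = 55.008° − (-164.91°) = 219.9°, which wraps to -140.1°.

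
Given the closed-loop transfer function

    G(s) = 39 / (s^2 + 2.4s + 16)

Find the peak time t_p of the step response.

t_p ≈ 0.8233 s

Comparing s^2 + 2.4s + 16 to s^2 + 2ζωₙs + ωₙ²: ωₙ = 4 rad/s and ζ = 2.4/(2·4) = 0.3.
ζωₙ = 2.4/2 = 1.2, so ω_d = ωₙ√(1−ζ²) = √(ωₙ² − (ζωₙ)²) = √(16 − 1.2²) = √14.56 ≈ 3.816 rad/s.
t_p = π/ω_d = π/3.816 ≈ 0.8233 s.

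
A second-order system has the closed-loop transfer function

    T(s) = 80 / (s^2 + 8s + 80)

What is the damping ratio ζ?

Compare the denominator to the standard form s^2 + 2ζωₙs + ωₙ².
ωₙ² = 80, so ωₙ = √80 ≈ 8.944 rad/s.
2ζωₙ = 8, so ζ = 8/(2·√80) ≈ 0.4472.

ζ ≈ 0.4472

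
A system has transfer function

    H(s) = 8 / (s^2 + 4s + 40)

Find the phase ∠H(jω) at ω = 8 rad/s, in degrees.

∠H(j8) ≈ -126.9°

At s = j8: numerator = 8, denominator = -24 + j32.
∠H = ∠num − ∠den = 0° − (126.87°) = -126.9°.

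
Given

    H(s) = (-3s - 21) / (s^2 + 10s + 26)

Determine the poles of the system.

s = -5 + j, -5 - j

The poles are the roots of the denominator s^2 + 10s + 26 = 0.
Using the quadratic formula: s = (-10 ± √(-4))/2 = -5 ± 1j.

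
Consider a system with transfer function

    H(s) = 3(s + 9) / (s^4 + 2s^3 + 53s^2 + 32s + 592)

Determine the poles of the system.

s = ±4j, -1 ± 6j

The poles are the roots of the denominator s^4 + 2s^3 + 53s^2 + 32s + 592 = 0.
No real roots exist; factor into two real quadratics: (s^2 + 16)(s^2 + 2s + 37) = 0.
Each quadratic gives a conjugate pair via the quadratic formula.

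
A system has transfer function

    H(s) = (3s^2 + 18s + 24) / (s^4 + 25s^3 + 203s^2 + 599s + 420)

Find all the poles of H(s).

The poles are the roots of the denominator s^4 + 25s^3 + 203s^2 + 599s + 420 = 0.
Trying s = -7: the polynomial evaluates to 0, so (s + 7) is a factor.
Dividing out leaves s^3 + 18s^2 + 77s + 60 = 0.
This factors further as (s + 12)(s + 1)(s + 5) = 0.

s = -7, -12, -1, -5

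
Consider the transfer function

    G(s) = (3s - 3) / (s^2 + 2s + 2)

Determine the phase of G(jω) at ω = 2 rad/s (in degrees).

At s = j2: numerator = -3 + j6, denominator = -2 + j4.
∠G = ∠num − ∠den = 116.57° − (116.57°) = 0°.

∠G(j2) ≈ 0°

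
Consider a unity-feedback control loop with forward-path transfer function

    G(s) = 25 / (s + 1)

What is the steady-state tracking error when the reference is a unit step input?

G(s) has no poles at the origin.
This is a Type 0 system. Kp = lim_{s→0} G(s) = 25/1.
e_ss = 1/(1 + Kp) = 1/(1 + 25) = 1/26 ≈ 0.03846.

e_ss = 0.03846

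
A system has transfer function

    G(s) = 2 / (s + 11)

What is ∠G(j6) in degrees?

∠G(j6) ≈ -28.61°

At s = j6: numerator = 2, denominator = 11 + j6.
∠G = ∠num − ∠den = 0° − (28.610°) = -28.61°.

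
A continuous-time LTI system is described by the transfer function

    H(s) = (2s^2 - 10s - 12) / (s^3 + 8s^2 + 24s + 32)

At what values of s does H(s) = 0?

s = -1, 6

Set the numerator to zero: 2s^2 - 10s - 12 = 0, i.e. 2·(s^2 - 5s - 6) = 0.
Factoring: (s + 1)(s - 6) = 0.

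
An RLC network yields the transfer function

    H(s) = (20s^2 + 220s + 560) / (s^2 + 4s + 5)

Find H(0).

Set s = 0: H(0) = (560) / (5) = 112.

H(0) = 112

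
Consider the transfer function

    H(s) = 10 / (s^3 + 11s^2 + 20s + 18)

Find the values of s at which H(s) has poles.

The poles are the roots of the denominator s^3 + 11s^2 + 20s + 18 = 0.
Trying s = -9: the polynomial evaluates to 0, so (s + 9) is a factor.
Dividing out leaves s^2 + 2s + 2 = 0.
The quadratic formula then gives s = -1 ± 1j.

s = -1 ± j, -9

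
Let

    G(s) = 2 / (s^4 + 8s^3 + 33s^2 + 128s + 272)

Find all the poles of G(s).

The poles are the roots of the denominator s^4 + 8s^3 + 33s^2 + 128s + 272 = 0.
No real roots exist; factor into two real quadratics: (s^2 + 16)(s^2 + 8s + 17) = 0.
Each quadratic gives a conjugate pair via the quadratic formula.

s = ±4j, -4 ± j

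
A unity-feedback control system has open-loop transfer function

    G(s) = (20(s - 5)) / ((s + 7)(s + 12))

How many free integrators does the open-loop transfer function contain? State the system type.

Type 0

The denominator has no factor of s at the origin — no free integrator — so this is a Type 0 system.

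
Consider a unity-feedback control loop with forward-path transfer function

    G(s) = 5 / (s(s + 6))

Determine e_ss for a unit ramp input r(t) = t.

e_ss = 1.200

G(s) has one pole at the origin.
This is a Type 1 system. Kv = lim_{s→0} s·G(s) = 5/6.
e_ss = 1/Kv = 1/(5/6) = 6/5 ≈ 1.200.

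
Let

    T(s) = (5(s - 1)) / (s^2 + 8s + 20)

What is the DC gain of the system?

T(0) = -1/4 ≈ -0.2500

At s = 0 each factor (s + a) contributes a and each (s^2 + bs + c) contributes c.
T(0) = 5·(-1) / ((20)) = -5/20 = -1/4.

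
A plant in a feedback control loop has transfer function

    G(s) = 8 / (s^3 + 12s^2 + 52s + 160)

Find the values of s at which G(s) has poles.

The poles are the roots of the denominator s^3 + 12s^2 + 52s + 160 = 0.
Trying s = -8: the polynomial evaluates to 0, so (s + 8) is a factor.
Dividing out leaves s^2 + 4s + 20 = 0.
The quadratic formula then gives s = -2 ± 4j.

s = -2 + 4j, -2 - 4j, -8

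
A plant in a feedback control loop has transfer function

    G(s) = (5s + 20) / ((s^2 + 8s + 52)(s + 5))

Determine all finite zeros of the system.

s = -4

Set the numerator to zero: 5s + 20 = 0, i.e. 5·(s + 4) = 0.
So s = -4.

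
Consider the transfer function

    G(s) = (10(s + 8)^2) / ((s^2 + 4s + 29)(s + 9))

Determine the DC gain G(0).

G(0) = 640/261 ≈ 2.452

At s = 0 each factor (s + a) contributes a and each (s^2 + bs + c) contributes c.
G(0) = 10·(8) · (8) / ((29) · (9)) = 640/261 = 640/261.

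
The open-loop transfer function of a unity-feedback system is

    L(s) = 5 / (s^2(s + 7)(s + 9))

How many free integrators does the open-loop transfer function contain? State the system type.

The denominator has 2 factors of s at the origin (free integrators), so this is a Type 2 system.

Type 2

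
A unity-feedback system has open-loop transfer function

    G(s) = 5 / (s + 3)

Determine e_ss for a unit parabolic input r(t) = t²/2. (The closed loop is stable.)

e_ss = ∞

G(s) has no poles at the origin.
This is a Type 0 system; Ka = lim_{s→0} s^2·G(s) = 0, so the steady-state error for a parabola input is infinite.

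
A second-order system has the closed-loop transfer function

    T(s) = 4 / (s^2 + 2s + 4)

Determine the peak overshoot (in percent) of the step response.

%OS ≈ 16.3%

Comparing s^2 + 2s + 4 to s^2 + 2ζωₙs + ωₙ²: ωₙ = 2 rad/s and ζ = 2/(2·2) = 0.5.
%OS = 100·exp(−πζ/√(1−ζ²)) = 100·exp(−π·0.5/√(1−0.5²)) ≈ 16.3%.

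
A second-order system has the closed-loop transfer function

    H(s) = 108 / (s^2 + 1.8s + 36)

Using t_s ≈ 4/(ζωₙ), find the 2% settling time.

t_s ≈ 4.444 s

Comparing s^2 + 1.8s + 36 to s^2 + 2ζωₙs + ωₙ²: ωₙ = 6 rad/s and ζ = 1.8/(2·6) = 0.15.
ζωₙ = 1.8/2 = 0.9, so t_s ≈ 4/(ζωₙ) = 4/0.9 ≈ 4.444 s.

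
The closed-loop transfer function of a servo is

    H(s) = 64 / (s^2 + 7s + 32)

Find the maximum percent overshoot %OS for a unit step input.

Comparing s^2 + 7s + 32 to s^2 + 2ζωₙs + ωₙ²: ωₙ = √32 ≈ 5.657 rad/s and ζ = 7/(2·√32) ≈ 0.6187.
%OS = 100·exp(−πζ/√(1−ζ²)) = 100·exp(−π·0.6187/√(1−0.6187²)) ≈ 8.42%.

%OS ≈ 8.42%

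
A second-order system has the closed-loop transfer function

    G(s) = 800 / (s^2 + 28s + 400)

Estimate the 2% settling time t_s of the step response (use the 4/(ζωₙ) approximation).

Comparing s^2 + 28s + 400 to s^2 + 2ζωₙs + ωₙ²: ωₙ = 20 rad/s and ζ = 28/(2·20) = 0.7.
ζωₙ = 28/2 = 14, so t_s ≈ 4/(ζωₙ) = 4/14 ≈ 0.2857 s.

t_s ≈ 0.2857 s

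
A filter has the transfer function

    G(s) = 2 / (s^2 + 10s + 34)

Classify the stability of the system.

The denominator s^2 + 10s + 34 factors as (s^2 + 10s + 34), giving poles at s = -5 ± 3j.
Since all poles lie strictly in the left half-plane, the system is stable.

stable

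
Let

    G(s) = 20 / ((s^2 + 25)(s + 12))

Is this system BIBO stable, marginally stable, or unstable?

marginally stable

The poles can be read from the denominator factors: s = 5j, -5j, -12.
Since the simple pole(s) at s = 5j, -5j lie on the jω-axis with none in the right half-plane, the system is marginally stable.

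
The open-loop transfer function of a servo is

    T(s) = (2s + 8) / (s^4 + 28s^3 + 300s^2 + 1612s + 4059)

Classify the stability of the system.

stable

The denominator s^4 + 28s^3 + 300s^2 + 1612s + 4059 factors as (s + 9)(s + 11)(s^2 + 8s + 41), giving poles at s = -9, -11, -4 ± 5j.
Since all poles lie strictly in the left half-plane, the system is stable.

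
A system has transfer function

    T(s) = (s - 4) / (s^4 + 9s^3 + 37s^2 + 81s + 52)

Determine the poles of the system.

s = -2 ± 3j, -4, -1

The poles are the roots of the denominator s^4 + 9s^3 + 37s^2 + 81s + 52 = 0.
Trying s = -4: the polynomial evaluates to 0, so (s + 4) is a factor.
Dividing out leaves s^3 + 5s^2 + 17s + 13 = 0.
This factors further as (s^2 + 4s + 13)(s + 1) = 0.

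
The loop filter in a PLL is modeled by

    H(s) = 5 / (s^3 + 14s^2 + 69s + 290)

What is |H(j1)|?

|H(j1)| ≈ 0.01759

Substitute s = j1: numerator = 5, denominator = 276 + j68.
|H(j1)| = |5| / |276 + j68| = 5 / 284.25 ≈ 0.01759.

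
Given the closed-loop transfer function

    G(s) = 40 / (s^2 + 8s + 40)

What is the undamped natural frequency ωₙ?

ωₙ ≈ 6.325 rad/s

Compare the denominator to the standard form s^2 + 2ζωₙs + ωₙ².
ωₙ² = 40, so ωₙ = √40 ≈ 6.325 rad/s.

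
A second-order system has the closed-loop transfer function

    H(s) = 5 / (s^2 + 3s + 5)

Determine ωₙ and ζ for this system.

ωₙ ≈ 2.236 rad/s, ζ ≈ 0.6708

Compare the denominator to the standard form s^2 + 2ζωₙs + ωₙ².
ωₙ² = 5, so ωₙ = √5 ≈ 2.236 rad/s.
2ζωₙ = 3, so ζ = 3/(2·√5) ≈ 0.6708.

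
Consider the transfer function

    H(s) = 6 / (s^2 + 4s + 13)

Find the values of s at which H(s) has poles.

The poles are the roots of the denominator s^2 + 4s + 13 = 0.
Using the quadratic formula: s = (-4 ± √(-36))/2 = -2 ± 3j.

s = -2 ± 3j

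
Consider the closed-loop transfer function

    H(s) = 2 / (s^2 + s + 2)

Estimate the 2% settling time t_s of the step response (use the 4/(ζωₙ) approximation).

t_s ≈ 8 s

Comparing s^2 + s + 2 to s^2 + 2ζωₙs + ωₙ²: ωₙ = √2 ≈ 1.414 rad/s and ζ = 1/(2·√2) ≈ 0.3536.
ζωₙ = 1/2 = 0.5, so t_s ≈ 4/(ζωₙ) = 4/0.5 = 8 s.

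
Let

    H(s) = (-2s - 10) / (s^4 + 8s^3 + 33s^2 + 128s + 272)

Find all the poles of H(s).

s = ±4j, -4 ± j

The poles are the roots of the denominator s^4 + 8s^3 + 33s^2 + 128s + 272 = 0.
No real roots exist; factor into two real quadratics: (s^2 + 16)(s^2 + 8s + 17) = 0.
Each quadratic gives a conjugate pair via the quadratic formula.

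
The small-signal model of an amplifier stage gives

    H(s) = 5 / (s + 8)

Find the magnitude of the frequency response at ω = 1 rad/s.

Substitute s = j1: numerator = 5, denominator = 8 + j1.
|H(j1)| = |5| / |8 + j1| = 5 / 8.0623 ≈ 0.6202.

|H(j1)| ≈ 0.6202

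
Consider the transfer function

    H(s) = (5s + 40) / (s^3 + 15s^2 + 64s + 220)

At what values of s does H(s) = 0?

Set the numerator to zero: 5s + 40 = 0, i.e. 5·(s + 8) = 0.
So s = -8.

s = -8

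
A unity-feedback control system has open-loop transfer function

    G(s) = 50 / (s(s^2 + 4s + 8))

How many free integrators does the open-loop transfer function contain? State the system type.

Type 1

The denominator has 1 factor of s at the origin (free integrator), so this is a Type 1 system.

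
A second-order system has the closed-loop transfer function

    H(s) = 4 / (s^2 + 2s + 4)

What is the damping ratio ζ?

Compare the denominator to the standard form s^2 + 2ζωₙs + ωₙ².
ωₙ² = 4, so ωₙ = 2 rad/s.
2ζωₙ = 2, so ζ = 2/(2·2) = 0.5.

ζ = 0.5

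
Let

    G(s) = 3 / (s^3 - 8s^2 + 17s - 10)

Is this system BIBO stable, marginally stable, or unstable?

The denominator s^3 - 8s^2 + 17s - 10 factors as (s - 2)(s - 5)(s - 1), giving poles at s = 2, 5, 1.
Since the pole(s) at s = 2, 5, 1 lie in the right half-plane, the system is unstable.

unstable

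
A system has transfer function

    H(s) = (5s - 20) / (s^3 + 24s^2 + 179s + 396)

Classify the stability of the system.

The denominator s^3 + 24s^2 + 179s + 396 factors as (s + 4)(s + 11)(s + 9), giving poles at s = -4, -11, -9.
Since all poles lie strictly in the left half-plane, the system is stable.

stable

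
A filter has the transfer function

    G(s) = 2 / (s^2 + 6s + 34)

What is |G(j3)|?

|G(j3)| ≈ 0.06492

Substitute s = j3: numerator = 2, denominator = 25 + j18.
|G(j3)| = |2| / |25 + j18| = 2 / 30.806 ≈ 0.06492.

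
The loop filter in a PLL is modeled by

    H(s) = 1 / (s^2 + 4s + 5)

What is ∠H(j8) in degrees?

∠H(j8) ≈ -151.5°

At s = j8: numerator = 1, denominator = -59 + j32.
∠H = ∠num − ∠den = 0° − (151.53°) = -151.5°.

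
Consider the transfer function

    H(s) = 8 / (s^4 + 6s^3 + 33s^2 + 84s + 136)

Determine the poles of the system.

The poles are the roots of the denominator s^4 + 6s^3 + 33s^2 + 84s + 136 = 0.
No real roots exist; factor into two real quadratics: (s^2 + 4s + 8)(s^2 + 2s + 17) = 0.
Each quadratic gives a conjugate pair via the quadratic formula.

s = -2 + 2j, -2 - 2j, -1 + 4j, -1 - 4j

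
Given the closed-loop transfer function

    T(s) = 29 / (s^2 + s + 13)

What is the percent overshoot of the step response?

%OS ≈ 64.4%

Comparing s^2 + s + 13 to s^2 + 2ζωₙs + ωₙ²: ωₙ = √13 ≈ 3.606 rad/s and ζ = 1/(2·√13) ≈ 0.1387.
%OS = 100·exp(−πζ/√(1−ζ²)) = 100·exp(−π·0.1387/√(1−0.1387²)) ≈ 64.4%.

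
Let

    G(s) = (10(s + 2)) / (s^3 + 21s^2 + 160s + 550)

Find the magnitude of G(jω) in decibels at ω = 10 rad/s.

|G(j10)|_dB ≈ -24.2 dB

Substitute s = j10: numerator = 20 + j100, denominator = -1550 + j600.
|G(j10)| = |20 + j100| / |-1550 + j600| = 101.98 / 1662.1 ≈ 0.06136.
In decibels: 20·log₁₀(0.06136) ≈ -24.2 dB.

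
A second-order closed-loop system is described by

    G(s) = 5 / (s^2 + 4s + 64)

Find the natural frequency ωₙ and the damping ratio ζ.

Compare the denominator to the standard form s^2 + 2ζωₙs + ωₙ².
ωₙ² = 64, so ωₙ = 8 rad/s.
2ζωₙ = 4, so ζ = 4/(2·8) = 0.25.

ωₙ = 8 rad/s, ζ = 0.25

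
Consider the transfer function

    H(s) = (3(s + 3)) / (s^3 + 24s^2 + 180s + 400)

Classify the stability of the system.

stable

The denominator s^3 + 24s^2 + 180s + 400 factors as (s + 4)(s + 10)^2, giving poles at s = -4, -10, -10.
Since all poles lie strictly in the left half-plane, the system is stable.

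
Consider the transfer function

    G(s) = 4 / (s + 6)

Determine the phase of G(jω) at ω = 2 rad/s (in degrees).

At s = j2: numerator = 4, denominator = 6 + j2.
∠G = ∠num − ∠den = 0° − (18.435°) = -18.43°.

∠G(j2) ≈ -18.43°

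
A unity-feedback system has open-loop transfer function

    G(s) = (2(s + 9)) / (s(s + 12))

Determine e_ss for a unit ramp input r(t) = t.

e_ss = 0.6667

G(s) has one pole at the origin.
This is a Type 1 system. Kv = lim_{s→0} s·G(s) = 18/12 = 3/2.
e_ss = 1/Kv = 1/(3/2) = 2/3 ≈ 0.6667.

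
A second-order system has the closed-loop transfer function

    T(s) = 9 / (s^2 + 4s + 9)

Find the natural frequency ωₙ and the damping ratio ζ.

Compare the denominator to the standard form s^2 + 2ζωₙs + ωₙ².
ωₙ² = 9, so ωₙ = 3 rad/s.
2ζωₙ = 4, so ζ = 4/(2·3) ≈ 0.6667.

ωₙ = 3 rad/s, ζ ≈ 0.6667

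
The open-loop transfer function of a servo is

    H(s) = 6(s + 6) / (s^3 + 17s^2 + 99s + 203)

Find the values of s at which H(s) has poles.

The poles are the roots of the denominator s^3 + 17s^2 + 99s + 203 = 0.
Trying s = -7: the polynomial evaluates to 0, so (s + 7) is a factor.
Dividing out leaves s^2 + 10s + 29 = 0.
The quadratic formula then gives s = -5 ± 2j.

s = -5 + 2j, -5 - 2j, -7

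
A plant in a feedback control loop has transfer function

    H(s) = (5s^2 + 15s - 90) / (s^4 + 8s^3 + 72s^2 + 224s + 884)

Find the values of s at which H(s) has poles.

The poles are the roots of the denominator s^4 + 8s^3 + 72s^2 + 224s + 884 = 0.
No real roots exist; factor into two real quadratics: (s^2 + 6s + 34)(s^2 + 2s + 26) = 0.
Each quadratic gives a conjugate pair via the quadratic formula.

s = -3 + 5j, -3 - 5j, -1 + 5j, -1 - 5j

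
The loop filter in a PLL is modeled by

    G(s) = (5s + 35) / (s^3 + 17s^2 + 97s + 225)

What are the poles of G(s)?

s = -4 + 3j, -4 - 3j, -9

The poles are the roots of the denominator s^3 + 17s^2 + 97s + 225 = 0.
Trying s = -9: the polynomial evaluates to 0, so (s + 9) is a factor.
Dividing out leaves s^2 + 8s + 25 = 0.
The quadratic formula then gives s = -4 ± 3j.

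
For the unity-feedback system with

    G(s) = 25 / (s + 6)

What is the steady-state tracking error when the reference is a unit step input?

e_ss = 0.1935

G(s) has no poles at the origin.
This is a Type 0 system. Kp = lim_{s→0} G(s) = 25/6.
e_ss = 1/(1 + Kp) = 1/(1 + 25/6) = 6/31 ≈ 0.1935.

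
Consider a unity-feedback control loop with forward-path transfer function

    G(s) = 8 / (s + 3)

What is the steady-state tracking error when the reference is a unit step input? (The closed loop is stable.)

G(s) has no poles at the origin.
This is a Type 0 system. Kp = lim_{s→0} G(s) = 8/3.
e_ss = 1/(1 + Kp) = 1/(1 + 8/3) = 3/11 ≈ 0.2727.

e_ss = 0.2727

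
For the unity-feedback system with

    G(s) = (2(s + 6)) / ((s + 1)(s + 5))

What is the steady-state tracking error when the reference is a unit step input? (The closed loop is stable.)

e_ss = 0.2941

G(s) has no poles at the origin.
This is a Type 0 system. Kp = lim_{s→0} G(s) = 12/5.
e_ss = 1/(1 + Kp) = 1/(1 + 12/5) = 5/17 ≈ 0.2941.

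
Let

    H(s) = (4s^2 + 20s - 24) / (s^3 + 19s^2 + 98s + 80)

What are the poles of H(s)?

s = -1, -8, -10

The poles are the roots of the denominator s^3 + 19s^2 + 98s + 80 = 0.
Trying s = -1: the polynomial evaluates to 0, so (s + 1) is a factor.
Dividing out leaves s^2 + 18s + 80 = 0.
Factoring the quadratic: (s + 8)(s + 10) = 0.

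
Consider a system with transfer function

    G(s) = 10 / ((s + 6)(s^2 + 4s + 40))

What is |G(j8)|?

Substitute s = j8: numerator = 10, denominator = -400.
|G(j8)| = |10| / |-400| = 10 / 400 = 0.02500.

|G(j8)| = 0.02500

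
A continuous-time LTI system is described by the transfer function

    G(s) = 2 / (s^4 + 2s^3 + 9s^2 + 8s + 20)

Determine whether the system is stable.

The denominator s^4 + 2s^3 + 9s^2 + 8s + 20 factors as (s^2 + 4)(s^2 + 2s + 5), giving poles at s = ±2j, -1 ± 2j.
Since the simple pole(s) at s = ±2j lie on the jω-axis with none in the right half-plane, the system is marginally stable.

marginally stable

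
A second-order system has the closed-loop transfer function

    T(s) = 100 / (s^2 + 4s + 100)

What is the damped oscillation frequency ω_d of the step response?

ω_d ≈ 9.798 rad/s

Comparing s^2 + 4s + 100 to s^2 + 2ζωₙs + ωₙ²: ωₙ = 10 rad/s and ζ = 4/(2·10) = 0.2.
ζωₙ = 4/2 = 2, so ω_d = ωₙ√(1−ζ²) = √(ωₙ² − (ζωₙ)²) = √(100 − 2²) = √96 ≈ 9.798 rad/s.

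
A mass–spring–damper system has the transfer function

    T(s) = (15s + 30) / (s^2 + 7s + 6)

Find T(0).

T(0) = 5

Set s = 0: T(0) = (30) / (6) = 5.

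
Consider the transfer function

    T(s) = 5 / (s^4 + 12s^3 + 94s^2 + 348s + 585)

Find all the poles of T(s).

s = -3 + 2j, -3 - 2j, -3 + 6j, -3 - 6j

The poles are the roots of the denominator s^4 + 12s^3 + 94s^2 + 348s + 585 = 0.
No real roots exist; factor into two real quadratics: (s^2 + 6s + 13)(s^2 + 6s + 45) = 0.
Each quadratic gives a conjugate pair via the quadratic formula.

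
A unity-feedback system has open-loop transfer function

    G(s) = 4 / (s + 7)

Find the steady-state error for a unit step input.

e_ss = 0.6364

G(s) has no poles at the origin.
This is a Type 0 system. Kp = lim_{s→0} G(s) = 4/7.
e_ss = 1/(1 + Kp) = 1/(1 + 4/7) = 7/11 ≈ 0.6364.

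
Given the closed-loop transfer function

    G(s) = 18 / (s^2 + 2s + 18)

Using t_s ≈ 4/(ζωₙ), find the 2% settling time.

t_s ≈ 4 s

Comparing s^2 + 2s + 18 to s^2 + 2ζωₙs + ωₙ²: ωₙ = √18 ≈ 4.243 rad/s and ζ = 2/(2·√18) ≈ 0.2357.
ζωₙ = 2/2 = 1, so t_s ≈ 4/(ζωₙ) = 4/1 = 4 s.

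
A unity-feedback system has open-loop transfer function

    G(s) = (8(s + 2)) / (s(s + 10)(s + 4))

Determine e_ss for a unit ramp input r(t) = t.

e_ss = 2.500

G(s) has one pole at the origin.
This is a Type 1 system. Kv = lim_{s→0} s·G(s) = 16/40 = 2/5.
e_ss = 1/Kv = 1/(2/5) = 5/2 ≈ 2.500.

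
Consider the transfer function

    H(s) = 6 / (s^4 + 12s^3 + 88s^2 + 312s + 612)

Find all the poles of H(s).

The poles are the roots of the denominator s^4 + 12s^3 + 88s^2 + 312s + 612 = 0.
No real roots exist; factor into two real quadratics: (s^2 + 6s + 34)(s^2 + 6s + 18) = 0.
Each quadratic gives a conjugate pair via the quadratic formula.

s = -3 + 5j, -3 - 5j, -3 + 3j, -3 - 3j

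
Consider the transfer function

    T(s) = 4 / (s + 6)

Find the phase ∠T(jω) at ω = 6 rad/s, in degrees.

At s = j6: numerator = 4, denominator = 6 + j6.
∠T = ∠num − ∠den = 0° − (45°) = -45°.

∠T(j6) ≈ -45°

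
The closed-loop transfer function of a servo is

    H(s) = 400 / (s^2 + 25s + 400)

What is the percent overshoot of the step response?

Comparing s^2 + 25s + 400 to s^2 + 2ζωₙs + ωₙ²: ωₙ = 20 rad/s and ζ = 25/(2·20) = 0.625.
%OS = 100·exp(−πζ/√(1−ζ²)) = 100·exp(−π·0.625/√(1−0.625²)) ≈ 8.08%.

%OS ≈ 8.08%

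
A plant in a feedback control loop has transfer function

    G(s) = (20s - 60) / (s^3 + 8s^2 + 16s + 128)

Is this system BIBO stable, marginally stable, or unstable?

The denominator s^3 + 8s^2 + 16s + 128 factors as (s^2 + 16)(s + 8), giving poles at s = ±4j, -8.
Since the simple pole(s) at s = ±4j lie on the jω-axis with none in the right half-plane, the system is marginally stable.

marginally stable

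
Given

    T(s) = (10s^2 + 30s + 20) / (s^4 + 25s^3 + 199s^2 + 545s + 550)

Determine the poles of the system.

s = -2 + j, -2 - j, -11, -10

The poles are the roots of the denominator s^4 + 25s^3 + 199s^2 + 545s + 550 = 0.
Trying s = -11: the polynomial evaluates to 0, so (s + 11) is a factor.
Dividing out leaves s^3 + 14s^2 + 45s + 50 = 0.
This factors further as (s^2 + 4s + 5)(s + 10) = 0.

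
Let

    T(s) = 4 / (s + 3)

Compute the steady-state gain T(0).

T(0) = 4/3 ≈ 1.333

At s = 0 each factor (s + a) contributes a and each (s^2 + bs + c) contributes c.
T(0) = 4·1 / ((3)) = 4/3 = 4/3.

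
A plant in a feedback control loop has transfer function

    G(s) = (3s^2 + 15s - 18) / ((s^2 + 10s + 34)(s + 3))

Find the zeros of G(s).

Set the numerator to zero: 3s^2 + 15s - 18 = 0, i.e. 3·(s^2 + 5s - 6) = 0.
Factoring: (s - 1)(s + 6) = 0.

s = 1, -6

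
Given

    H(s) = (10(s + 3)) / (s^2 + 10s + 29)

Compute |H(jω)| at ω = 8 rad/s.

|H(j8)| ≈ 0.9785

Substitute s = j8: numerator = 30 + j80, denominator = -35 + j80.
|H(j8)| = |30 + j80| / |-35 + j80| = 85.440 / 87.321 ≈ 0.9785.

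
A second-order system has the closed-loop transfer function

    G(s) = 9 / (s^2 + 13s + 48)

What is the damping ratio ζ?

ζ ≈ 0.9382

Compare the denominator to the standard form s^2 + 2ζωₙs + ωₙ².
ωₙ² = 48, so ωₙ = √48 ≈ 6.928 rad/s.
2ζωₙ = 13, so ζ = 13/(2·√48) ≈ 0.9382.
With ζ = 0.9382 the response is underdamped.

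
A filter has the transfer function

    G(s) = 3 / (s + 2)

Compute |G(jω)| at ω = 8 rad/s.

Substitute s = j8: numerator = 3, denominator = 2 + j8.
|G(j8)| = |3| / |2 + j8| = 3 / 8.2462 ≈ 0.3638.

|G(j8)| ≈ 0.3638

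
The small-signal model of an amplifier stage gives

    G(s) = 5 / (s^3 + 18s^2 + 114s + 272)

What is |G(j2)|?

|G(j2)| ≈ 0.01682

Substitute s = j2: numerator = 5, denominator = 200 + j220.
|G(j2)| = |5| / |200 + j220| = 5 / 297.32 ≈ 0.01682.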